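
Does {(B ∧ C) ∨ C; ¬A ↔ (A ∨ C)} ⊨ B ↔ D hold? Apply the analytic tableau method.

No

Initial set: {((B ∧ C) ∨ C); (¬A ↔ (A ∨ C)); ¬(B ↔ D)}.
((B ∧ C) ∨ C): β-rule — branch into (B ∧ C)  //  C.
  branch 1 (add (B ∧ C)):
    (B ∧ C): α-rule — add B, C.
    (¬A ↔ (A ∨ C)): β-rule — branch into ¬A, (A ∨ C)  //  ¬¬A, ¬(A ∨ C).
      branch 1.1 (add ¬A, (A ∨ C)):
        ¬(B ↔ D): β-rule — branch into B, ¬D  //  ¬B, D.
          branch 1.1.1 (add B, ¬D):
            (A ∨ C): β-rule — branch into A  //  C.
              branch 1.1.1.1 (add A):
                × closes — contains both A and ¬A.
              branch 1.1.1.2 (add C):
                ○ open, literals {A=F, B=T, C=T, D=F}.
          branch 1.1.2 (add ¬B, D):
            × closes — contains both B and ¬B.
      branch 1.2 (add ¬¬A, ¬(A ∨ C)):
        ¬(A ∨ C): α-rule — add ¬A, ¬C.
        × closes — contains both A and ¬A.
  branch 2 (add C):
    (¬A ↔ (A ∨ C)): β-rule — branch into ¬A, (A ∨ C)  //  ¬¬A, ¬(A ∨ C).
      branch 2.1 (add ¬A, (A ∨ C)):
        ¬(B ↔ D): β-rule — branch into B, ¬D  //  ¬B, D.
          branch 2.1.1 (add B, ¬D):
            (A ∨ C): β-rule — branch into A  //  C.
              branch 2.1.1.1 (add A):
                × closes — contains both A and ¬A.
              branch 2.1.1.2 (add C):
                ○ open, literals {A=F, B=T, C=T, D=F}.
          branch 2.1.2 (add ¬B, D):
            (A ∨ C): β-rule — branch into A  //  C.
              branch 2.1.2.1 (add A):
                × closes — contains both A and ¬A.
              branch 2.1.2.2 (add C):
                ○ open, literals {A=F, B=F, C=T, D=T}.
      branch 2.2 (add ¬¬A, ¬(A ∨ C)):
        ¬(A ∨ C): α-rule — add ¬A, ¬C.
        × closes — contains both A and ¬A.
6 branches closed, 3 open.
An open branch gives a countermodel: A=F, B=T, C=T, D=F (unmentioned atoms arbitrary); the premises hold there but the conclusion fails.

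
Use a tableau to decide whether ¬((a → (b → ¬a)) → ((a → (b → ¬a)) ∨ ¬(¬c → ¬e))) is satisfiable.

Unsatisfiable

Initial set: {¬((a → (b → ¬a)) → ((a → (b → ¬a)) ∨ ¬(¬c → ¬e)))}.
¬((a → (b → ¬a)) → ((a → (b → ¬a)) ∨ ¬(¬c → ¬e))): α-rule — add (a → (b → ¬a)), ¬((a → (b → ¬a)) ∨ ¬(¬c → ¬e)).
¬((a → (b → ¬a)) ∨ ¬(¬c → ¬e)): α-rule — add ¬(a → (b → ¬a)), ¬¬(¬c → ¬e).
¬(a → (b → ¬a)): α-rule — add a, ¬(b → ¬a).
¬(b → ¬a): α-rule — add b, ¬¬a.
(a → (b → ¬a)): β-rule — branch into ¬a  //  (b → ¬a).
  branch 1 (add ¬a):
    × closes — contains both a and ¬a.
  branch 2 (add (b → ¬a)):
    ¬¬(¬c → ¬e): β-rule — branch into ¬¬c  //  ¬e.
      branch 2.1 (add ¬¬c):
        (b → ¬a): β-rule — branch into ¬b  //  ¬a.
          branch 2.1.1 (add ¬b):
            × closes — contains both b and ¬b.
          branch 2.1.2 (add ¬a):
            × closes — contains both a and ¬a.
      branch 2.2 (add ¬e):
        (b → ¬a): β-rule — branch into ¬b  //  ¬a.
          branch 2.2.1 (add ¬b):
            × closes — contains both b and ¬b.
          branch 2.2.2 (add ¬a):
            × closes — contains both a and ¬a.
All 5 branches close.
Every branch closed; the formula is unsatisfiable.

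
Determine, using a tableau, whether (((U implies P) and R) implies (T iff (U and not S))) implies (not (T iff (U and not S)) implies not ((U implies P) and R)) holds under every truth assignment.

Assume the negation and expand:
Initial set: {not ((((U implies P) and R) implies (T iff (U and not S))) implies (not (T iff (U and not S)) implies not ((U implies P) and R)))}.
not ((((U implies P) and R) implies (T iff (U and not S))) implies (not (T iff (U and not S)) implies not ((U implies P) and R))): α-rule — add (((U implies P) and R) implies (T iff (U and not S))), not (not (T iff (U and not S)) implies not ((U implies P) and R)).
not (not (T iff (U and not S)) implies not ((U implies P) and R)): α-rule — add not (T iff (U and not S)), not not ((U implies P) and R).
not not ((U implies P) and R): α-rule — add (U implies P), R.
(((U implies P) and R) implies (T iff (U and not S))): β-rule — branch into not ((U implies P) and R)  //  (T iff (U and not S)).
  branch 1 (add not ((U implies P) and R)):
    not (T iff (U and not S)): β-rule — branch into T, not (U and not S)  //  not T, (U and not S).
      branch 1.1 (add T, not (U and not S)):
        (U implies P): β-rule — branch into not U  //  P.
          branch 1.1.1 (add not U):
            not ((U implies P) and R): β-rule — branch into not (U implies P)  //  not R.
              branch 1.1.1.1 (add not (U implies P)):
                not (U implies P): α-rule — add U, not P.
                × closes — contains both U and not U.
              branch 1.1.1.2 (add not R):
                × closes — contains both R and not R.
          branch 1.1.2 (add P):
            not ((U implies P) and R): β-rule — branch into not (U implies P)  //  not R.
              branch 1.1.2.1 (add not (U implies P)):
                not (U implies P): α-rule — add U, not P.
                × closes — contains both P and not P.
              branch 1.1.2.2 (add not R):
                × closes — contains both R and not R.
      branch 1.2 (add not T, (U and not S)):
        (U and not S): α-rule — add U, not S.
        (U implies P): β-rule — branch into not U  //  P.
          branch 1.2.1 (add not U):
            × closes — contains both U and not U.
          branch 1.2.2 (add P):
            not ((U implies P) and R): β-rule — branch into not (U implies P)  //  not R.
              branch 1.2.2.1 (add not (U implies P)):
                not (U implies P): α-rule — add U, not P.
                × closes — contains both P and not P.
              branch 1.2.2.2 (add not R):
                × closes — contains both R and not R.
  branch 2 (add (T iff (U and not S))):
    not (T iff (U and not S)): β-rule — branch into T, not (U and not S)  //  not T, (U and not S).
      branch 2.1 (add T, not (U and not S)):
        (U implies P): β-rule — branch into not U  //  P.
          branch 2.1.1 (add not U):
            (T iff (U and not S)): β-rule — branch into T, (U and not S)  //  not T, not (U and not S).
              branch 2.1.1.1 (add T, (U and not S)):
                (U and not S): α-rule — add U, not S.
                × closes — contains both U and not U.
              branch 2.1.1.2 (add not T, not (U and not S)):
                × closes — contains both T and not T.
          branch 2.1.2 (add P):
            (T iff (U and not S)): β-rule — branch into T, (U and not S)  //  not T, not (U and not S).
              branch 2.1.2.1 (add T, (U and not S)):
                (U and not S): α-rule — add U, not S.
                not (U and not S): β-rule — branch into not U  //  not not S.
                  branch 2.1.2.1.1 (add not U):
                    × closes — contains both U and not U.
                  branch 2.1.2.1.2 (add not not S):
                    × closes — contains both S and not S.
              branch 2.1.2.2 (add not T, not (U and not S)):
                × closes — contains both T and not T.
      branch 2.2 (add not T, (U and not S)):
        (U and not S): α-rule — add U, not S.
        (U implies P): β-rule — branch into not U  //  P.
          branch 2.2.1 (add not U):
            × closes — contains both U and not U.
          branch 2.2.2 (add P):
            (T iff (U and not S)): β-rule — branch into T, (U and not S)  //  not T, not (U and not S).
              branch 2.2.2.1 (add T, (U and not S)):
                × closes — contains both T and not T.
              branch 2.2.2.2 (add not T, not (U and not S)):
                not (U and not S): β-rule — branch into not U  //  not not S.
                  branch 2.2.2.2.1 (add not U):
                    × closes — contains both U and not U.
                  branch 2.2.2.2.2 (add not not S):
                    × closes — contains both S and not S.
All 16 branches close.
Every branch closed, so the negation is unsatisfiable and the formula is valid.

Valid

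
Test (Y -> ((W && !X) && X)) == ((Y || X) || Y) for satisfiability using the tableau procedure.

Satisfiable

Initial set: {((Y -> ((W && !X) && X)) == ((Y || X) || Y))}.
((Y -> ((W && !X) && X)) == ((Y || X) || Y)): β-rule — branch into (Y -> ((W && !X) && X)), ((Y || X) || Y)  //  !(Y -> ((W && !X) && X)), !((Y || X) || Y).
  branch 1 (add (Y -> ((W && !X) && X)), ((Y || X) || Y)):
    (Y -> ((W && !X) && X)): β-rule — branch into !Y  //  ((W && !X) && X).
      branch 1.1 (add !Y):
        ((Y || X) || Y): β-rule — branch into (Y || X)  //  Y.
          branch 1.1.1 (add (Y || X)):
            (Y || X): β-rule — branch into Y  //  X.
              branch 1.1.1.1 (add Y):
                × closes — contains both Y and !Y.
              branch 1.1.1.2 (add X):
                ○ open, literals {X=1, Y=0}.
          branch 1.1.2 (add Y):
            × closes — contains both Y and !Y.
      branch 1.2 (add ((W && !X) && X)):
        ((W && !X) && X): α-rule — add (W && !X), X.
        (W && !X): α-rule — add W, !X.
        × closes — contains both X and !X.
  branch 2 (add !(Y -> ((W && !X) && X)), !((Y || X) || Y)):
    !(Y -> ((W && !X) && X)): α-rule — add Y, !((W && !X) && X).
    !((Y || X) || Y): α-rule — add !(Y || X), !Y.
    × closes — contains both Y and !Y.
4 branches closed, 1 open.
An open branch gives a satisfying assignment: X=1, Y=0.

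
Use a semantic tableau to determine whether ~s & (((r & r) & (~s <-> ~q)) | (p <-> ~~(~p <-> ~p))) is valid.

Not valid

Assume the negation and expand:
Initial set: {~(~s & (((r & r) & (~s <-> ~q)) | (p <-> ~~(~p <-> ~p))))}.
~(~s & (((r & r) & (~s <-> ~q)) | (p <-> ~~(~p <-> ~p)))): β-rule — branch into ~~s  //  ~(((r & r) & (~s <-> ~q)) | (p <-> ~~(~p <-> ~p))).
  branch 1 (add ~~s):
    ○ open, literals {s=1}.
  branch 2 (add ~(((r & r) & (~s <-> ~q)) | (p <-> ~~(~p <-> ~p)))):
    ~(((r & r) & (~s <-> ~q)) | (p <-> ~~(~p <-> ~p))): α-rule — add ~((r & r) & (~s <-> ~q)), ~(p <-> ~~(~p <-> ~p)).
    ~((r & r) & (~s <-> ~q)): β-rule — branch into ~(r & r)  //  ~(~s <-> ~q).
      branch 2.1 (add ~(r & r)):
        ~(p <-> ~~(~p <-> ~p)): β-rule — branch into p, ~~~(~p <-> ~p)  //  ~p, ~~(~p <-> ~p).
          branch 2.1.1 (add p, ~~~(~p <-> ~p)):
            ~~~(~p <-> ~p): drop double negation, giving ~(~p <-> ~p).
            ~(r & r): β-rule — branch into ~r  //  ~r.
              branch 2.1.1.1 (add ~r):
                ~(~p <-> ~p): β-rule — branch into ~p, ~~p  //  ~~p, ~p.
                  branch 2.1.1.1.1 (add ~p, ~~p):
                    × closes — contains both p and ~p.
                  branch 2.1.1.1.2 (add ~~p, ~p):
                    × closes — contains both p and ~p.
              branch 2.1.1.2 (add ~r):
                ~(~p <-> ~p): β-rule — branch into ~p, ~~p  //  ~~p, ~p.
                  branch 2.1.1.2.1 (add ~p, ~~p):
                    × closes — contains both p and ~p.
                  branch 2.1.1.2.2 (add ~~p, ~p):
                    × closes — contains both p and ~p.
          branch 2.1.2 (add ~p, ~~(~p <-> ~p)):
            ~~(~p <-> ~p): drop double negation, giving (~p <-> ~p).
            ~(r & r): β-rule — branch into ~r  //  ~r.
              branch 2.1.2.1 (add ~r):
                (~p <-> ~p): β-rule — branch into ~p, ~p  //  ~~p, ~~p.
                  branch 2.1.2.1.1 (add ~p, ~p):
                    ○ open, literals {p=0, r=0}.
                  branch 2.1.2.1.2 (add ~~p, ~~p):
                    × closes — contains both p and ~p.
              branch 2.1.2.2 (add ~r):
                (~p <-> ~p): β-rule — branch into ~p, ~p  //  ~~p, ~~p.
                  branch 2.1.2.2.1 (add ~p, ~p):
                    ○ open, literals {p=0, r=0}.
                  branch 2.1.2.2.2 (add ~~p, ~~p):
                    × closes — contains both p and ~p.
      branch 2.2 (add ~(~s <-> ~q)):
        ~(p <-> ~~(~p <-> ~p)): β-rule — branch into p, ~~~(~p <-> ~p)  //  ~p, ~~(~p <-> ~p).
          branch 2.2.1 (add p, ~~~(~p <-> ~p)):
            ~~~(~p <-> ~p): drop double negation, giving ~(~p <-> ~p).
            ~(~s <-> ~q): β-rule — branch into ~s, ~~q  //  ~~s, ~q.
              branch 2.2.1.1 (add ~s, ~~q):
                ~(~p <-> ~p): β-rule — branch into ~p, ~~p  //  ~~p, ~p.
                  branch 2.2.1.1.1 (add ~p, ~~p):
                    × closes — contains both p and ~p.
                  branch 2.2.1.1.2 (add ~~p, ~p):
                    × closes — contains both p and ~p.
              branch 2.2.1.2 (add ~~s, ~q):
                ~(~p <-> ~p): β-rule — branch into ~p, ~~p  //  ~~p, ~p.
                  branch 2.2.1.2.1 (add ~p, ~~p):
                    × closes — contains both p and ~p.
                  branch 2.2.1.2.2 (add ~~p, ~p):
                    × closes — contains both p and ~p.
          branch 2.2.2 (add ~p, ~~(~p <-> ~p)):
            ~~(~p <-> ~p): drop double negation, giving (~p <-> ~p).
            ~(~s <-> ~q): β-rule — branch into ~s, ~~q  //  ~~s, ~q.
              branch 2.2.2.1 (add ~s, ~~q):
                (~p <-> ~p): β-rule — branch into ~p, ~p  //  ~~p, ~~p.
                  branch 2.2.2.1.1 (add ~p, ~p):
                    ○ open, literals {p=0, q=1, s=0}.
                  branch 2.2.2.1.2 (add ~~p, ~~p):
                    × closes — contains both p and ~p.
              branch 2.2.2.2 (add ~~s, ~q):
                (~p <-> ~p): β-rule — branch into ~p, ~p  //  ~~p, ~~p.
                  branch 2.2.2.2.1 (add ~p, ~p):
                    ○ open, literals {p=0, q=0, s=1}.
                  branch 2.2.2.2.2 (add ~~p, ~~p):
                    × closes — contains both p and ~p.
12 branches closed, 5 open.
An open branch gives a countermodel: s=1 (unmentioned atoms arbitrary); under it the original formula is false.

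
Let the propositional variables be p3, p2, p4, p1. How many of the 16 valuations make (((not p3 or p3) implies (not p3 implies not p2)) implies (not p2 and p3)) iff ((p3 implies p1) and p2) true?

Initial set: {T ((((not p3 or p3) implies (not p3 implies not p2)) implies (not p2 and p3)) iff ((p3 implies p1) and p2))}.
T ((((not p3 or p3) implies (not p3 implies not p2)) implies (not p2 and p3)) iff ((p3 implies p1) and p2)): β-rule — branch into T (((not p3 or p3) implies (not p3 implies not p2)) implies (not p2 and p3)), T ((p3 implies p1) and p2)  //  F (((not p3 or p3) implies (not p3 implies not p2)) implies (not p2 and p3)), F ((p3 implies p1) and p2).
  branch 1 (add T (((not p3 or p3) implies (not p3 implies not p2)) implies (not p2 and p3)), T ((p3 implies p1) and p2)):
    T ((p3 implies p1) and p2): α-rule — add T (p3 implies p1), T p2.
    T (((not p3 or p3) implies (not p3 implies not p2)) implies (not p2 and p3)): β-rule — branch into F ((not p3 or p3) implies (not p3 implies not p2))  //  T (not p2 and p3).
      branch 1.1 (add F ((not p3 or p3) implies (not p3 implies not p2))):
        F ((not p3 or p3) implies (not p3 implies not p2)): α-rule — add T (not p3 or p3), F (not p3 implies not p2).
        F (not p3 implies not p2): α-rule — add T not p3, F not p2.
        T (p3 implies p1): β-rule — branch into F p3  //  T p1.
          branch 1.1.1 (add F p3):
            T (not p3 or p3): β-rule — branch into T not p3  //  T p3.
              branch 1.1.1.1 (add T not p3):
                ○ open, literals {p2=T, p3=F}.
              branch 1.1.1.2 (add T p3):
                × closes — contains both p3 and not p3.
          branch 1.1.2 (add T p1):
            T (not p3 or p3): β-rule — branch into T not p3  //  T p3.
              branch 1.1.2.1 (add T not p3):
                ○ open, literals {p1=T, p2=T, p3=F}.
              branch 1.1.2.2 (add T p3):
                × closes — contains both p3 and not p3.
      branch 1.2 (add T (not p2 and p3)):
        T (not p2 and p3): α-rule — add T not p2, T p3.
        × closes — contains both p2 and not p2.
  branch 2 (add F (((not p3 or p3) implies (not p3 implies not p2)) implies (not p2 and p3)), F ((p3 implies p1) and p2)):
    F (((not p3 or p3) implies (not p3 implies not p2)) implies (not p2 and p3)): α-rule — add T ((not p3 or p3) implies (not p3 implies not p2)), F (not p2 and p3).
    F ((p3 implies p1) and p2): β-rule — branch into F (p3 implies p1)  //  F p2.
      branch 2.1 (add F (p3 implies p1)):
        F (p3 implies p1): α-rule — add T p3, F p1.
        T ((not p3 or p3) implies (not p3 implies not p2)): β-rule — branch into F (not p3 or p3)  //  T (not p3 implies not p2).
          branch 2.1.1 (add F (not p3 or p3)):
            F (not p3 or p3): α-rule — add F not p3, F p3.
            × closes — contains both p3 and not p3.
          branch 2.1.2 (add T (not p3 implies not p2)):
            F (not p2 and p3): β-rule — branch into F not p2  //  F p3.
              branch 2.1.2.1 (add F not p2):
                T (not p3 implies not p2): β-rule — branch into F not p3  //  T not p2.
                  branch 2.1.2.1.1 (add F not p3):
                    ○ open, literals {p1=F, p2=T, p3=T}.
                  branch 2.1.2.1.2 (add T not p2):
                    × closes — contains both p2 and not p2.
              branch 2.1.2.2 (add F p3):
                × closes — contains both p3 and not p3.
      branch 2.2 (add F p2):
        T ((not p3 or p3) implies (not p3 implies not p2)): β-rule — branch into F (not p3 or p3)  //  T (not p3 implies not p2).
          branch 2.2.1 (add F (not p3 or p3)):
            F (not p3 or p3): α-rule — add F not p3, F p3.
            × closes — contains both p3 and not p3.
          branch 2.2.2 (add T (not p3 implies not p2)):
            F (not p2 and p3): β-rule — branch into F not p2  //  F p3.
              branch 2.2.2.1 (add F not p2):
                × closes — contains both p2 and not p2.
              branch 2.2.2.2 (add F p3):
                T (not p3 implies not p2): β-rule — branch into F not p3  //  T not p2.
                  branch 2.2.2.2.1 (add F not p3):
                    × closes — contains both p3 and not p3.
                  branch 2.2.2.2.2 (add T not p2):
                    ○ open, literals {p2=F, p3=F}.
9 branches closed, 4 open.
Each open branch fixes some atoms; the unmentioned ones are free. Counting distinct full assignments: branch {p2=T, p3=F} (p4, p1) contributes 4 new; branch {p1=T, p2=T, p3=F} (p4) contributes 0 new; branch {p1=F, p2=T, p3=T} (p4) contributes 2 new; branch {p2=F, p3=F} (p4, p1) contributes 4 new. Total: 10.

10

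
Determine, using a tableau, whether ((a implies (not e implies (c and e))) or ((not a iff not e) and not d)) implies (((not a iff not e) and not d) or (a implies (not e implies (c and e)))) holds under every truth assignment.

Assume the negation and expand:
Initial set: {F (((a implies (not e implies (c and e))) or ((not a iff not e) and not d)) implies (((not a iff not e) and not d) or (a implies (not e implies (c and e)))))}.
F (((a implies (not e implies (c and e))) or ((not a iff not e) and not d)) implies (((not a iff not e) and not d) or (a implies (not e implies (c and e))))): α-rule — add T ((a implies (not e implies (c and e))) or ((not a iff not e) and not d)), F (((not a iff not e) and not d) or (a implies (not e implies (c and e)))).
F (((not a iff not e) and not d) or (a implies (not e implies (c and e)))): α-rule — add F ((not a iff not e) and not d), F (a implies (not e implies (c and e))).
F (a implies (not e implies (c and e))): α-rule — add T a, F (not e implies (c and e)).
F (not e implies (c and e)): α-rule — add T not e, F (c and e).
T ((a implies (not e implies (c and e))) or ((not a iff not e) and not d)): β-rule — branch into T (a implies (not e implies (c and e)))  //  T ((not a iff not e) and not d).
  branch 1 (add T (a implies (not e implies (c and e)))):
    F ((not a iff not e) and not d): β-rule — branch into F (not a iff not e)  //  F not d.
      branch 1.1 (add F (not a iff not e)):
        F (c and e): β-rule — branch into F c  //  F e.
          branch 1.1.1 (add F c):
            T (a implies (not e implies (c and e))): β-rule — branch into F a  //  T (not e implies (c and e)).
              branch 1.1.1.1 (add F a):
                × closes — contains both a and not a.
              branch 1.1.1.2 (add T (not e implies (c and e))):
                F (not a iff not e): β-rule — branch into T not a, F not e  //  F not a, T not e.
                  branch 1.1.1.2.1 (add T not a, F not e):
                    × closes — contains both a and not a.
                  branch 1.1.1.2.2 (add F not a, T not e):
                    T (not e implies (c and e)): β-rule — branch into F not e  //  T (c and e).
                      branch 1.1.1.2.2.1 (add F not e):
                        × closes — contains both e and not e.
                      branch 1.1.1.2.2.2 (add T (c and e)):
                        T (c and e): α-rule — add T c, T e.
                        × closes — contains both c and not c.
          branch 1.1.2 (add F e):
            T (a implies (not e implies (c and e))): β-rule — branch into F a  //  T (not e implies (c and e)).
              branch 1.1.2.1 (add F a):
                × closes — contains both a and not a.
              branch 1.1.2.2 (add T (not e implies (c and e))):
                F (not a iff not e): β-rule — branch into T not a, F not e  //  F not a, T not e.
                  branch 1.1.2.2.1 (add T not a, F not e):
                    × closes — contains both a and not a.
                  branch 1.1.2.2.2 (add F not a, T not e):
                    T (not e implies (c and e)): β-rule — branch into F not e  //  T (c and e).
                      branch 1.1.2.2.2.1 (add F not e):
                        × closes — contains both e and not e.
                      branch 1.1.2.2.2.2 (add T (c and e)):
                        T (c and e): α-rule — add T c, T e.
                        × closes — contains both e and not e.
      branch 1.2 (add F not d):
        F (c and e): β-rule — branch into F c  //  F e.
          branch 1.2.1 (add F c):
            T (a implies (not e implies (c and e))): β-rule — branch into F a  //  T (not e implies (c and e)).
              branch 1.2.1.1 (add F a):
                × closes — contains both a and not a.
              branch 1.2.1.2 (add T (not e implies (c and e))):
                T (not e implies (c and e)): β-rule — branch into F not e  //  T (c and e).
                  branch 1.2.1.2.1 (add F not e):
                    × closes — contains both e and not e.
                  branch 1.2.1.2.2 (add T (c and e)):
                    T (c and e): α-rule — add T c, T e.
                    × closes — contains both c and not c.
          branch 1.2.2 (add F e):
            T (a implies (not e implies (c and e))): β-rule — branch into F a  //  T (not e implies (c and e)).
              branch 1.2.2.1 (add F a):
                × closes — contains both a and not a.
              branch 1.2.2.2 (add T (not e implies (c and e))):
                T (not e implies (c and e)): β-rule — branch into F not e  //  T (c and e).
                  branch 1.2.2.2.1 (add F not e):
                    × closes — contains both e and not e.
                  branch 1.2.2.2.2 (add T (c and e)):
                    T (c and e): α-rule — add T c, T e.
                    × closes — contains both e and not e.
  branch 2 (add T ((not a iff not e) and not d)):
    T ((not a iff not e) and not d): α-rule — add T (not a iff not e), T not d.
    F ((not a iff not e) and not d): β-rule — branch into F (not a iff not e)  //  F not d.
      branch 2.1 (add F (not a iff not e)):
        F (c and e): β-rule — branch into F c  //  F e.
          branch 2.1.1 (add F c):
            T (not a iff not e): β-rule — branch into T not a, T not e  //  F not a, F not e.
              branch 2.1.1.1 (add T not a, T not e):
                × closes — contains both a and not a.
              branch 2.1.1.2 (add F not a, F not e):
                × closes — contains both e and not e.
          branch 2.1.2 (add F e):
            T (not a iff not e): β-rule — branch into T not a, T not e  //  F not a, F not e.
              branch 2.1.2.1 (add T not a, T not e):
                × closes — contains both a and not a.
              branch 2.1.2.2 (add F not a, F not e):
                × closes — contains both e and not e.
      branch 2.2 (add F not d):
        × closes — contains both d and not d.
All 19 branches close.
Every branch closed, so the negation is unsatisfiable and the formula is valid.

Valid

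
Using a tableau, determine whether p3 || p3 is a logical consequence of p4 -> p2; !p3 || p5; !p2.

No

Initial set: {(p4 -> p2); (!p3 || p5); !p2; !(p3 || p3)}.
!(p3 || p3): α-rule — add !p3, !p3.
(p4 -> p2): β-rule — branch into !p4  //  p2.
  branch 1 (add !p4):
    (!p3 || p5): β-rule — branch into !p3  //  p5.
      branch 1.1 (add !p3):
        ○ open, literals {p2=0, p3=0, p4=0}.
      branch 1.2 (add p5):
        ○ open, literals {p2=0, p3=0, p4=0, p5=1}.
  branch 2 (add p2):
    × closes — contains both p2 and !p2.
1 branch closed, 2 open.
An open branch gives a countermodel: p2=0, p3=0, p4=0 (unmentioned atoms arbitrary); the premises hold there but the conclusion fails.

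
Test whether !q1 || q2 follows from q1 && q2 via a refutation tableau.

Initial set: {(q1 && q2); !(!q1 || q2)}.
(q1 && q2): α-rule — add q1, q2.
!(!q1 || q2): α-rule — add !!q1, !q2.
× closes — contains both q2 and !q2.
All 1 branch closes.
Every branch closed, so the premises entail the conclusion.

Yes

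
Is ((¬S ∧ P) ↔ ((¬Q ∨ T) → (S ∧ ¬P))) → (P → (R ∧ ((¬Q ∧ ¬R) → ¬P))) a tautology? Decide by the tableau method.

Not valid

Assume the negation and expand:
Initial set: {¬(((¬S ∧ P) ↔ ((¬Q ∨ T) → (S ∧ ¬P))) → (P → (R ∧ ((¬Q ∧ ¬R) → ¬P))))}.
¬(((¬S ∧ P) ↔ ((¬Q ∨ T) → (S ∧ ¬P))) → (P → (R ∧ ((¬Q ∧ ¬R) → ¬P)))): α-rule — add ((¬S ∧ P) ↔ ((¬Q ∨ T) → (S ∧ ¬P))), ¬(P → (R ∧ ((¬Q ∧ ¬R) → ¬P))).
¬(P → (R ∧ ((¬Q ∧ ¬R) → ¬P))): α-rule — add P, ¬(R ∧ ((¬Q ∧ ¬R) → ¬P)).
((¬S ∧ P) ↔ ((¬Q ∨ T) → (S ∧ ¬P))): β-rule — branch into (¬S ∧ P), ((¬Q ∨ T) → (S ∧ ¬P))  //  ¬(¬S ∧ P), ¬((¬Q ∨ T) → (S ∧ ¬P)).
  branch 1 (add (¬S ∧ P), ((¬Q ∨ T) → (S ∧ ¬P))):
    (¬S ∧ P): α-rule — add ¬S, P.
    ¬(R ∧ ((¬Q ∧ ¬R) → ¬P)): β-rule — branch into ¬R  //  ¬((¬Q ∧ ¬R) → ¬P).
      branch 1.1 (add ¬R):
        ((¬Q ∨ T) → (S ∧ ¬P)): β-rule — branch into ¬(¬Q ∨ T)  //  (S ∧ ¬P).
          branch 1.1.1 (add ¬(¬Q ∨ T)):
            ¬(¬Q ∨ T): α-rule — add ¬¬Q, ¬T.
            ○ open, literals {P=1, Q=1, R=0, S=0, T=0}.
          branch 1.1.2 (add (S ∧ ¬P)):
            (S ∧ ¬P): α-rule — add S, ¬P.
            × closes — contains both S and ¬S.
      branch 1.2 (add ¬((¬Q ∧ ¬R) → ¬P)):
        ¬((¬Q ∧ ¬R) → ¬P): α-rule — add (¬Q ∧ ¬R), ¬¬P.
        (¬Q ∧ ¬R): α-rule — add ¬Q, ¬R.
        ((¬Q ∨ T) → (S ∧ ¬P)): β-rule — branch into ¬(¬Q ∨ T)  //  (S ∧ ¬P).
          branch 1.2.1 (add ¬(¬Q ∨ T)):
            ¬(¬Q ∨ T): α-rule — add ¬¬Q, ¬T.
            × closes — contains both Q and ¬Q.
          branch 1.2.2 (add (S ∧ ¬P)):
            (S ∧ ¬P): α-rule — add S, ¬P.
            × closes — contains both S and ¬S.
  branch 2 (add ¬(¬S ∧ P), ¬((¬Q ∨ T) → (S ∧ ¬P))):
    ¬((¬Q ∨ T) → (S ∧ ¬P)): α-rule — add (¬Q ∨ T), ¬(S ∧ ¬P).
    ¬(R ∧ ((¬Q ∧ ¬R) → ¬P)): β-rule — branch into ¬R  //  ¬((¬Q ∧ ¬R) → ¬P).
      branch 2.1 (add ¬R):
        ¬(¬S ∧ P): β-rule — branch into ¬¬S  //  ¬P.
          branch 2.1.1 (add ¬¬S):
            (¬Q ∨ T): β-rule — branch into ¬Q  //  T.
              branch 2.1.1.1 (add ¬Q):
                ¬(S ∧ ¬P): β-rule — branch into ¬S  //  ¬¬P.
                  branch 2.1.1.1.1 (add ¬S):
                    × closes — contains both S and ¬S.
                  branch 2.1.1.1.2 (add ¬¬P):
                    ○ open, literals {P=1, Q=0, R=0, S=1}.
              branch 2.1.1.2 (add T):
                ¬(S ∧ ¬P): β-rule — branch into ¬S  //  ¬¬P.
                  branch 2.1.1.2.1 (add ¬S):
                    × closes — contains both S and ¬S.
                  branch 2.1.1.2.2 (add ¬¬P):
                    ○ open, literals {P=1, R=0, S=1, T=1}.
          branch 2.1.2 (add ¬P):
            × closes — contains both P and ¬P.
      branch 2.2 (add ¬((¬Q ∧ ¬R) → ¬P)):
        ¬((¬Q ∧ ¬R) → ¬P): α-rule — add (¬Q ∧ ¬R), ¬¬P.
        (¬Q ∧ ¬R): α-rule — add ¬Q, ¬R.
        ¬(¬S ∧ P): β-rule — branch into ¬¬S  //  ¬P.
          branch 2.2.1 (add ¬¬S):
            (¬Q ∨ T): β-rule — branch into ¬Q  //  T.
              branch 2.2.1.1 (add ¬Q):
                ¬(S ∧ ¬P): β-rule — branch into ¬S  //  ¬¬P.
                  branch 2.2.1.1.1 (add ¬S):
                    × closes — contains both S and ¬S.
                  branch 2.2.1.1.2 (add ¬¬P):
                    ○ open, literals {P=1, Q=0, R=0, S=1}.
              branch 2.2.1.2 (add T):
                ¬(S ∧ ¬P): β-rule — branch into ¬S  //  ¬¬P.
                  branch 2.2.1.2.1 (add ¬S):
                    × closes — contains both S and ¬S.
                  branch 2.2.1.2.2 (add ¬¬P):
                    ○ open, literals {P=1, Q=0, R=0, S=1, T=1}.
          branch 2.2.2 (add ¬P):
            × closes — contains both P and ¬P.
9 branches closed, 5 open.
An open branch gives a countermodel: P=1, Q=1, R=0, S=0, T=0 (unmentioned atoms arbitrary); under it the original formula is false.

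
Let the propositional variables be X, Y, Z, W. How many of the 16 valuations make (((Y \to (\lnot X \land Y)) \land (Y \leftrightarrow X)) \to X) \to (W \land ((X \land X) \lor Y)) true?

Initial set: {T ((((Y \to (\lnot X \land Y)) \land (Y \leftrightarrow X)) \to X) \to (W \land ((X \land X) \lor Y)))}.
T ((((Y \to (\lnot X \land Y)) \land (Y \leftrightarrow X)) \to X) \to (W \land ((X \land X) \lor Y))): β-rule — branch into F (((Y \to (\lnot X \land Y)) \land (Y \leftrightarrow X)) \to X)  //  T (W \land ((X \land X) \lor Y)).
  branch 1 (add F (((Y \to (\lnot X \land Y)) \land (Y \leftrightarrow X)) \to X)):
    F (((Y \to (\lnot X \land Y)) \land (Y \leftrightarrow X)) \to X): α-rule — add T ((Y \to (\lnot X \land Y)) \land (Y \leftrightarrow X)), F X.
    T ((Y \to (\lnot X \land Y)) \land (Y \leftrightarrow X)): α-rule — add T (Y \to (\lnot X \land Y)), T (Y \leftrightarrow X).
    T (Y \to (\lnot X \land Y)): β-rule — branch into F Y  //  T (\lnot X \land Y).
      branch 1.1 (add F Y):
        T (Y \leftrightarrow X): β-rule — branch into T Y, T X  //  F Y, F X.
          branch 1.1.1 (add T Y, T X):
            × closes — contains both Y and \lnot Y.
          branch 1.1.2 (add F Y, F X):
            ○ open, literals {X=0, Y=0}.
      branch 1.2 (add T (\lnot X \land Y)):
        T (\lnot X \land Y): α-rule — add T \lnot X, T Y.
        T (Y \leftrightarrow X): β-rule — branch into T Y, T X  //  F Y, F X.
          branch 1.2.1 (add T Y, T X):
            × closes — contains both X and \lnot X.
          branch 1.2.2 (add F Y, F X):
            × closes — contains both Y and \lnot Y.
  branch 2 (add T (W \land ((X \land X) \lor Y))):
    T (W \land ((X \land X) \lor Y)): α-rule — add T W, T ((X \land X) \lor Y).
    T ((X \land X) \lor Y): β-rule — branch into T (X \land X)  //  T Y.
      branch 2.1 (add T (X \land X)):
        T (X \land X): α-rule — add T X, T X.
        ○ open, literals {W=1, X=1}.
      branch 2.2 (add T Y):
        ○ open, literals {W=1, Y=1}.
3 branches closed, 3 open.
Each open branch fixes some atoms; the unmentioned ones are free. Counting distinct full assignments: branch {X=0, Y=0} (Z, W) contributes 4 new; branch {W=1, X=1} (Y, Z) contributes 4 new; branch {W=1, Y=1} (X, Z) contributes 2 new. Total: 10.

10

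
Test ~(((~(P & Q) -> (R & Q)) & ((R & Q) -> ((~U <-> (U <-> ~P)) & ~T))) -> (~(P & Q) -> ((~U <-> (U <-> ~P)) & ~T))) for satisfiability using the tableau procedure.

Unsatisfiable

Initial set: {T ~(((~(P & Q) -> (R & Q)) & ((R & Q) -> ((~U <-> (U <-> ~P)) & ~T))) -> (~(P & Q) -> ((~U <-> (U <-> ~P)) & ~T)))}.
T ~(((~(P & Q) -> (R & Q)) & ((R & Q) -> ((~U <-> (U <-> ~P)) & ~T))) -> (~(P & Q) -> ((~U <-> (U <-> ~P)) & ~T))): α-rule — add T ((~(P & Q) -> (R & Q)) & ((R & Q) -> ((~U <-> (U <-> ~P)) & ~T))), F (~(P & Q) -> ((~U <-> (U <-> ~P)) & ~T)).
T ((~(P & Q) -> (R & Q)) & ((R & Q) -> ((~U <-> (U <-> ~P)) & ~T))): α-rule — add T (~(P & Q) -> (R & Q)), T ((R & Q) -> ((~U <-> (U <-> ~P)) & ~T)).
F (~(P & Q) -> ((~U <-> (U <-> ~P)) & ~T)): α-rule — add T ~(P & Q), F ((~U <-> (U <-> ~P)) & ~T).
T (~(P & Q) -> (R & Q)): β-rule — branch into F ~(P & Q)  //  T (R & Q).
  branch 1 (add F ~(P & Q)):
    F ~(P & Q): α-rule — add T P, T Q.
    T ((R & Q) -> ((~U <-> (U <-> ~P)) & ~T)): β-rule — branch into F (R & Q)  //  T ((~U <-> (U <-> ~P)) & ~T).
      branch 1.1 (add F (R & Q)):
        T ~(P & Q): β-rule — branch into F P  //  F Q.
          branch 1.1.1 (add F P):
            × closes — contains both P and ~P.
          branch 1.1.2 (add F Q):
            × closes — contains both Q and ~Q.
      branch 1.2 (add T ((~U <-> (U <-> ~P)) & ~T)):
        T ((~U <-> (U <-> ~P)) & ~T): α-rule — add T (~U <-> (U <-> ~P)), T ~T.
        T ~(P & Q): β-rule — branch into F P  //  F Q.
          branch 1.2.1 (add F P):
            × closes — contains both P and ~P.
          branch 1.2.2 (add F Q):
            × closes — contains both Q and ~Q.
  branch 2 (add T (R & Q)):
    T (R & Q): α-rule — add T R, T Q.
    T ((R & Q) -> ((~U <-> (U <-> ~P)) & ~T)): β-rule — branch into F (R & Q)  //  T ((~U <-> (U <-> ~P)) & ~T).
      branch 2.1 (add F (R & Q)):
        T ~(P & Q): β-rule — branch into F P  //  F Q.
          branch 2.1.1 (add F P):
            F ((~U <-> (U <-> ~P)) & ~T): β-rule — branch into F (~U <-> (U <-> ~P))  //  F ~T.
              branch 2.1.1.1 (add F (~U <-> (U <-> ~P))):
                F (R & Q): β-rule — branch into F R  //  F Q.
                  branch 2.1.1.1.1 (add F R):
                    × closes — contains both R and ~R.
                  branch 2.1.1.1.2 (add F Q):
                    × closes — contains both Q and ~Q.
              branch 2.1.1.2 (add F ~T):
                F (R & Q): β-rule — branch into F R  //  F Q.
                  branch 2.1.1.2.1 (add F R):
                    × closes — contains both R and ~R.
                  branch 2.1.1.2.2 (add F Q):
                    × closes — contains both Q and ~Q.
          branch 2.1.2 (add F Q):
            × closes — contains both Q and ~Q.
      branch 2.2 (add T ((~U <-> (U <-> ~P)) & ~T)):
        T ((~U <-> (U <-> ~P)) & ~T): α-rule — add T (~U <-> (U <-> ~P)), T ~T.
        T ~(P & Q): β-rule — branch into F P  //  F Q.
          branch 2.2.1 (add F P):
            F ((~U <-> (U <-> ~P)) & ~T): β-rule — branch into F (~U <-> (U <-> ~P))  //  F ~T.
              branch 2.2.1.1 (add F (~U <-> (U <-> ~P))):
                T (~U <-> (U <-> ~P)): β-rule — branch into T ~U, T (U <-> ~P)  //  F ~U, F (U <-> ~P).
                  branch 2.2.1.1.1 (add T ~U, T (U <-> ~P)):
                    F (~U <-> (U <-> ~P)): β-rule — branch into T ~U, F (U <-> ~P)  //  F ~U, T (U <-> ~P).
                      branch 2.2.1.1.1.1 (add T ~U, F (U <-> ~P)):
                        T (U <-> ~P): β-rule — branch into T U, T ~P  //  F U, F ~P.
                          branch 2.2.1.1.1.1.1 (add T U, T ~P):
                            × closes — contains both U and ~U.
                          branch 2.2.1.1.1.1.2 (add F U, F ~P):
                            × closes — contains both P and ~P.
                      branch 2.2.1.1.1.2 (add F ~U, T (U <-> ~P)):
                        × closes — contains both U and ~U.
                  branch 2.2.1.1.2 (add F ~U, F (U <-> ~P)):
                    F (~U <-> (U <-> ~P)): β-rule — branch into T ~U, F (U <-> ~P)  //  F ~U, T (U <-> ~P).
                      branch 2.2.1.1.2.1 (add T ~U, F (U <-> ~P)):
                        × closes — contains both U and ~U.
                      branch 2.2.1.1.2.2 (add F ~U, T (U <-> ~P)):
                        F (U <-> ~P): β-rule — branch into T U, F ~P  //  F U, T ~P.
                          branch 2.2.1.1.2.2.1 (add T U, F ~P):
                            × closes — contains both P and ~P.
                          branch 2.2.1.1.2.2.2 (add F U, T ~P):
                            × closes — contains both U and ~U.
              branch 2.2.1.2 (add F ~T):
                × closes — contains both T and ~T.
          branch 2.2.2 (add F Q):
            × closes — contains both Q and ~Q.
All 17 branches close.
Every branch closed; the formula is unsatisfiable.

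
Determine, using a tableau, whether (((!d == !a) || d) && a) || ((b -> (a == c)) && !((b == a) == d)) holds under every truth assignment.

Not valid

Assume the negation and expand:
Initial set: {!((((!d == !a) || d) && a) || ((b -> (a == c)) && !((b == a) == d)))}.
!((((!d == !a) || d) && a) || ((b -> (a == c)) && !((b == a) == d))): α-rule — add !(((!d == !a) || d) && a), !((b -> (a == c)) && !((b == a) == d)).
!(((!d == !a) || d) && a): β-rule — branch into !((!d == !a) || d)  //  !a.
  branch 1 (add !((!d == !a) || d)):
    !((!d == !a) || d): α-rule — add !(!d == !a), !d.
    !((b -> (a == c)) && !((b == a) == d)): β-rule — branch into !(b -> (a == c))  //  !!((b == a) == d).
      branch 1.1 (add !(b -> (a == c))):
        !(b -> (a == c)): α-rule — add b, !(a == c).
        !(!d == !a): β-rule — branch into !d, !!a  //  !!d, !a.
          branch 1.1.1 (add !d, !!a):
            !(a == c): β-rule — branch into a, !c  //  !a, c.
              branch 1.1.1.1 (add a, !c):
                ○ open, literals {a=T, b=T, c=F, d=F}.
              branch 1.1.1.2 (add !a, c):
                × closes — contains both a and !a.
          branch 1.1.2 (add !!d, !a):
            × closes — contains both d and !d.
      branch 1.2 (add !!((b == a) == d)):
        !(!d == !a): β-rule — branch into !d, !!a  //  !!d, !a.
          branch 1.2.1 (add !d, !!a):
            !!((b == a) == d): β-rule — branch into (b == a), d  //  !(b == a), !d.
              branch 1.2.1.1 (add (b == a), d):
                × closes — contains both d and !d.
              branch 1.2.1.2 (add !(b == a), !d):
                !(b == a): β-rule — branch into b, !a  //  !b, a.
                  branch 1.2.1.2.1 (add b, !a):
                    × closes — contains both a and !a.
                  branch 1.2.1.2.2 (add !b, a):
                    ○ open, literals {a=T, b=F, d=F}.
          branch 1.2.2 (add !!d, !a):
            × closes — contains both d and !d.
  branch 2 (add !a):
    !((b -> (a == c)) && !((b == a) == d)): β-rule — branch into !(b -> (a == c))  //  !!((b == a) == d).
      branch 2.1 (add !(b -> (a == c))):
        !(b -> (a == c)): α-rule — add b, !(a == c).
        !(a == c): β-rule — branch into a, !c  //  !a, c.
          branch 2.1.1 (add a, !c):
            × closes — contains both a and !a.
          branch 2.1.2 (add !a, c):
            ○ open, literals {a=F, b=T, c=T}.
      branch 2.2 (add !!((b == a) == d)):
        !!((b == a) == d): β-rule — branch into (b == a), d  //  !(b == a), !d.
          branch 2.2.1 (add (b == a), d):
            (b == a): β-rule — branch into b, a  //  !b, !a.
              branch 2.2.1.1 (add b, a):
                × closes — contains both a and !a.
              branch 2.2.1.2 (add !b, !a):
                ○ open, literals {a=F, b=F, d=T}.
          branch 2.2.2 (add !(b == a), !d):
            !(b == a): β-rule — branch into b, !a  //  !b, a.
              branch 2.2.2.1 (add b, !a):
                ○ open, literals {a=F, b=T, d=F}.
              branch 2.2.2.2 (add !b, a):
                × closes — contains both a and !a.
8 branches closed, 5 open.
An open branch gives a countermodel: a=T, b=T, c=F, d=F (unmentioned atoms arbitrary); under it the original formula is false.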